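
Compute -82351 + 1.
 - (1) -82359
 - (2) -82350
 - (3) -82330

-82351 + 1 = -82350
2) -82350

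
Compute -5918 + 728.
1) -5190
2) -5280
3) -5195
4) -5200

-5918 + 728 = -5190
1) -5190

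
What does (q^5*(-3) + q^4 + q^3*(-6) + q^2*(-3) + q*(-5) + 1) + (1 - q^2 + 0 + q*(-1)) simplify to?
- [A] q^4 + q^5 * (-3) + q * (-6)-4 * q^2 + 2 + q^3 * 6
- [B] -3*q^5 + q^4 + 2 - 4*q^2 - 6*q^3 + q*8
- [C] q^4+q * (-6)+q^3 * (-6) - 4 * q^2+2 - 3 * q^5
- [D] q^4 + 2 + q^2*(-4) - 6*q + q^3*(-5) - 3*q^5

Adding the polynomials and combining like terms:
(q^5*(-3) + q^4 + q^3*(-6) + q^2*(-3) + q*(-5) + 1) + (1 - q^2 + 0 + q*(-1))
= q^4+q * (-6)+q^3 * (-6) - 4 * q^2+2 - 3 * q^5
C) q^4+q * (-6)+q^3 * (-6) - 4 * q^2+2 - 3 * q^5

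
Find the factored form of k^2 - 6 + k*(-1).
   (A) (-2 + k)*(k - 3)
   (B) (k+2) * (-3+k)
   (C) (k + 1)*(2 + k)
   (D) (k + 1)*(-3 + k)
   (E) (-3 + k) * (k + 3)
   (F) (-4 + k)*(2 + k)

We need to factor k^2 - 6 + k*(-1).
The factored form is (k+2) * (-3+k).
B) (k+2) * (-3+k)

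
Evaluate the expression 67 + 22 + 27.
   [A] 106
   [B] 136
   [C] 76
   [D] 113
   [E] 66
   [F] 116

First: 67 + 22 = 89
Then: 89 + 27 = 116
F) 116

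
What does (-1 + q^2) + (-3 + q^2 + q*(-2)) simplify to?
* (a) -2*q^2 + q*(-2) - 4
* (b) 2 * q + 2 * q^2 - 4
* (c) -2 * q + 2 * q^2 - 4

Adding the polynomials and combining like terms:
(-1 + q^2) + (-3 + q^2 + q*(-2))
= -2 * q + 2 * q^2 - 4
c) -2 * q + 2 * q^2 - 4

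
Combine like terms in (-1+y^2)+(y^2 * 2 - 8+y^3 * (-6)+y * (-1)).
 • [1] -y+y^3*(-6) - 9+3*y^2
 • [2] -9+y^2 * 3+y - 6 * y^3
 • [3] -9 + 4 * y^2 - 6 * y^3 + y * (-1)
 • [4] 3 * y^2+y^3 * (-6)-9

Adding the polynomials and combining like terms:
(-1 + y^2) + (y^2*2 - 8 + y^3*(-6) + y*(-1))
= -y+y^3*(-6) - 9+3*y^2
1) -y+y^3*(-6) - 9+3*y^2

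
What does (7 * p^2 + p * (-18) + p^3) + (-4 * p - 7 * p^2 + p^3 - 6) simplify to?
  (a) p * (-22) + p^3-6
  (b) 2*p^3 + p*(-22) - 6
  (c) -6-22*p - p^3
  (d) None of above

Adding the polynomials and combining like terms:
(7*p^2 + p*(-18) + p^3) + (-4*p - 7*p^2 + p^3 - 6)
= 2*p^3 + p*(-22) - 6
b) 2*p^3 + p*(-22) - 6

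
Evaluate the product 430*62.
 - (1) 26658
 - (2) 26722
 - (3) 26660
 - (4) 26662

430 * 62 = 26660
3) 26660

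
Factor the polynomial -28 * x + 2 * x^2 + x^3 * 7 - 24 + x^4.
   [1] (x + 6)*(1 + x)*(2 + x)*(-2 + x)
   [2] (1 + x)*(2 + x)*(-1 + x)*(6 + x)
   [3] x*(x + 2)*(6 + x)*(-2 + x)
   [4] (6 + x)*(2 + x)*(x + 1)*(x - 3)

We need to factor -28 * x + 2 * x^2 + x^3 * 7 - 24 + x^4.
The factored form is (x + 6)*(1 + x)*(2 + x)*(-2 + x).
1) (x + 6)*(1 + x)*(2 + x)*(-2 + x)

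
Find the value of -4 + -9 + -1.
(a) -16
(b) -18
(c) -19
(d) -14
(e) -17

First: -4 + -9 = -13
Then: -13 + -1 = -14
d) -14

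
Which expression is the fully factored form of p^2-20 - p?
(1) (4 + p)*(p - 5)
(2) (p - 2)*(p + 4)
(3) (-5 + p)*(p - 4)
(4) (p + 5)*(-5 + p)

We need to factor p^2-20 - p.
The factored form is (4 + p)*(p - 5).
1) (4 + p)*(p - 5)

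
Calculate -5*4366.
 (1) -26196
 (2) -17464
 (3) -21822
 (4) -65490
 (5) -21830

-5 * 4366 = -21830
5) -21830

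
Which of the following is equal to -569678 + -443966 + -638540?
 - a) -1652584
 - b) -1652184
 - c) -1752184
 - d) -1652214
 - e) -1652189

First: -569678 + -443966 = -1013644
Then: -1013644 + -638540 = -1652184
b) -1652184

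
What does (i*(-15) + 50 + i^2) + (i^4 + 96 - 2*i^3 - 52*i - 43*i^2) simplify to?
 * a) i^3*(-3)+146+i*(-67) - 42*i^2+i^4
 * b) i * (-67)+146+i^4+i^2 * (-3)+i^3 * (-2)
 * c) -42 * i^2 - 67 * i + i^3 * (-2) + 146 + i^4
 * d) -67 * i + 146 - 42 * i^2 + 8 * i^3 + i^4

Adding the polynomials and combining like terms:
(i*(-15) + 50 + i^2) + (i^4 + 96 - 2*i^3 - 52*i - 43*i^2)
= -42 * i^2 - 67 * i + i^3 * (-2) + 146 + i^4
c) -42 * i^2 - 67 * i + i^3 * (-2) + 146 + i^4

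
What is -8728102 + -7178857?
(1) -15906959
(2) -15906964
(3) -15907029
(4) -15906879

-8728102 + -7178857 = -15906959
1) -15906959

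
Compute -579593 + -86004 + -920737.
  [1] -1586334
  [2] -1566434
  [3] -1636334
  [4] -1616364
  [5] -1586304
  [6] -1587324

First: -579593 + -86004 = -665597
Then: -665597 + -920737 = -1586334
1) -1586334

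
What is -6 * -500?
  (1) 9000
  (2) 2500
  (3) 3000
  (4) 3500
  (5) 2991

-6 * -500 = 3000
3) 3000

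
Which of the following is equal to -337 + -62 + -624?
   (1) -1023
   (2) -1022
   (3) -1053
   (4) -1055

First: -337 + -62 = -399
Then: -399 + -624 = -1023
1) -1023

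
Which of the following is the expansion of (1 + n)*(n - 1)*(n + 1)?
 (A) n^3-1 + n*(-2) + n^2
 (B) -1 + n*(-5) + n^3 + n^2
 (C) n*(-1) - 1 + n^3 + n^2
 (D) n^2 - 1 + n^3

Expanding (1 + n)*(n - 1)*(n + 1):
= n*(-1) - 1 + n^3 + n^2
C) n*(-1) - 1 + n^3 + n^2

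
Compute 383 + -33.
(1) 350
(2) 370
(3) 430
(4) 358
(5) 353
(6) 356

383 + -33 = 350
1) 350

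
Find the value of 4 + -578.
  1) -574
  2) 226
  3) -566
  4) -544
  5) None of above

4 + -578 = -574
1) -574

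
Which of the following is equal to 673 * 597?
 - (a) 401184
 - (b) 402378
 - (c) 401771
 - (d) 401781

673 * 597 = 401781
d) 401781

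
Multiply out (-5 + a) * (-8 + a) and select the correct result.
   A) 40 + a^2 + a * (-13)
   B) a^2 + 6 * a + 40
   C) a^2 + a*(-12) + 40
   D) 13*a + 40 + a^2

Expanding (-5 + a) * (-8 + a):
= 40 + a^2 + a * (-13)
A) 40 + a^2 + a * (-13)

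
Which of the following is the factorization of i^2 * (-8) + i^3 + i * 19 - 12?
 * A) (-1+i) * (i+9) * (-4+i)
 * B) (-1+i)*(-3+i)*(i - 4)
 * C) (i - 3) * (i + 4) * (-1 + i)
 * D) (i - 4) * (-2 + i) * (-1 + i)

We need to factor i^2 * (-8) + i^3 + i * 19 - 12.
The factored form is (-1+i)*(-3+i)*(i - 4).
B) (-1+i)*(-3+i)*(i - 4)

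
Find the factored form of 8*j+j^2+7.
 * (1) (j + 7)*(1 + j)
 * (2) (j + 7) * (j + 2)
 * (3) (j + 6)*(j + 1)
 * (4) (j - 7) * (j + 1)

We need to factor 8*j+j^2+7.
The factored form is (j + 7)*(1 + j).
1) (j + 7)*(1 + j)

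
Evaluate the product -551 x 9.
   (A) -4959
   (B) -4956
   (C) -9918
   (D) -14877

-551 * 9 = -4959
A) -4959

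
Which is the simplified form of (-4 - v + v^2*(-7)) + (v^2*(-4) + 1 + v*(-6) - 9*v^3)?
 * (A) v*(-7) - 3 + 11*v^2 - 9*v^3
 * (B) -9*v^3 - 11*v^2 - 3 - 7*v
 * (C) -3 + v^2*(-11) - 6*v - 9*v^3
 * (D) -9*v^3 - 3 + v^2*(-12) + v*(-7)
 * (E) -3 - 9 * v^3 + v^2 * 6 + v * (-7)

Adding the polynomials and combining like terms:
(-4 - v + v^2*(-7)) + (v^2*(-4) + 1 + v*(-6) - 9*v^3)
= -9*v^3 - 11*v^2 - 3 - 7*v
B) -9*v^3 - 11*v^2 - 3 - 7*v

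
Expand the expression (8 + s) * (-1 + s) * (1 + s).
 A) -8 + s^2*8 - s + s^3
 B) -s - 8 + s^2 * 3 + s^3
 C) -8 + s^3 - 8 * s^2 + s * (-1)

Expanding (8 + s) * (-1 + s) * (1 + s):
= -8 + s^2*8 - s + s^3
A) -8 + s^2*8 - s + s^3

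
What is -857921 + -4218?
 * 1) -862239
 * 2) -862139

-857921 + -4218 = -862139
2) -862139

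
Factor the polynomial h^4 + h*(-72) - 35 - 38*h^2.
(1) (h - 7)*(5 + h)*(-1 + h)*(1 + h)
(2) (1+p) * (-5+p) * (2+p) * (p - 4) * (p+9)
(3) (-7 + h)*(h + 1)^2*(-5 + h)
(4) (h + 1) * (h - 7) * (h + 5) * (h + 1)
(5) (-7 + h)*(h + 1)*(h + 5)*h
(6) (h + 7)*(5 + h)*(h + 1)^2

We need to factor h^4 + h*(-72) - 35 - 38*h^2.
The factored form is (h + 1) * (h - 7) * (h + 5) * (h + 1).
4) (h + 1) * (h - 7) * (h + 5) * (h + 1)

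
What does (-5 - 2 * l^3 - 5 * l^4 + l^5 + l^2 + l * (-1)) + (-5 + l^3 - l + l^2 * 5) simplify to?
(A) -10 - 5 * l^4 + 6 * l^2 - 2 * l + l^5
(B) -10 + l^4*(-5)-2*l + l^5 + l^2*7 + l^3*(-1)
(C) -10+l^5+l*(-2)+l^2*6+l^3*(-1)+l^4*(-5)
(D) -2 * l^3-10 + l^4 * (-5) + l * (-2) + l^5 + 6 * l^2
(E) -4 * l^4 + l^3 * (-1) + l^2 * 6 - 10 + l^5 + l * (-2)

Adding the polynomials and combining like terms:
(-5 - 2*l^3 - 5*l^4 + l^5 + l^2 + l*(-1)) + (-5 + l^3 - l + l^2*5)
= -10+l^5+l*(-2)+l^2*6+l^3*(-1)+l^4*(-5)
C) -10+l^5+l*(-2)+l^2*6+l^3*(-1)+l^4*(-5)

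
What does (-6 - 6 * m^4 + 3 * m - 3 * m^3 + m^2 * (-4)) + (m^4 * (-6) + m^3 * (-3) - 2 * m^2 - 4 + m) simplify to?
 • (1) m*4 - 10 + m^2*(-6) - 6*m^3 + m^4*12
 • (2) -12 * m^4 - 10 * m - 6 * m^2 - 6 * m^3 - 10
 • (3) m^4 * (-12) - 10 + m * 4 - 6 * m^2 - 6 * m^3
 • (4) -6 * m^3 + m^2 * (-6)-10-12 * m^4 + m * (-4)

Adding the polynomials and combining like terms:
(-6 - 6*m^4 + 3*m - 3*m^3 + m^2*(-4)) + (m^4*(-6) + m^3*(-3) - 2*m^2 - 4 + m)
= m^4 * (-12) - 10 + m * 4 - 6 * m^2 - 6 * m^3
3) m^4 * (-12) - 10 + m * 4 - 6 * m^2 - 6 * m^3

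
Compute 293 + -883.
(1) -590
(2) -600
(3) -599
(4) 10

293 + -883 = -590
1) -590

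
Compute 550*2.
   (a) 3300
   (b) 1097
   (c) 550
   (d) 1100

550 * 2 = 1100
d) 1100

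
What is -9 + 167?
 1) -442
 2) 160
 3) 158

-9 + 167 = 158
3) 158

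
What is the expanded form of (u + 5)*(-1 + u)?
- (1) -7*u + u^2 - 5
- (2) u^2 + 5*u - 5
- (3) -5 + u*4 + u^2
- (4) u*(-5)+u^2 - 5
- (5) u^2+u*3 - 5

Expanding (u + 5)*(-1 + u):
= -5 + u*4 + u^2
3) -5 + u*4 + u^2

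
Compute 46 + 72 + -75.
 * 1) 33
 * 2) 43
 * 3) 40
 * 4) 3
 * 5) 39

First: 46 + 72 = 118
Then: 118 + -75 = 43
2) 43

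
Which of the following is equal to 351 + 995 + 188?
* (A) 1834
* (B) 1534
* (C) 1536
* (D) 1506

First: 351 + 995 = 1346
Then: 1346 + 188 = 1534
B) 1534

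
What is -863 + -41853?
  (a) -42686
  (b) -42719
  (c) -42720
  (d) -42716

-863 + -41853 = -42716
d) -42716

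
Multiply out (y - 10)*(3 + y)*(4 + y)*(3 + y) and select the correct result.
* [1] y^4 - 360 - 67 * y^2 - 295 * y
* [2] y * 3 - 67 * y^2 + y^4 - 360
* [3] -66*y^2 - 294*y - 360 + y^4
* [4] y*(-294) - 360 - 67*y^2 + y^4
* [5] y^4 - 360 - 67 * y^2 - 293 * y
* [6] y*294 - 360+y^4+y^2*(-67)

Expanding (y - 10)*(3 + y)*(4 + y)*(3 + y):
= y*(-294) - 360 - 67*y^2 + y^4
4) y*(-294) - 360 - 67*y^2 + y^4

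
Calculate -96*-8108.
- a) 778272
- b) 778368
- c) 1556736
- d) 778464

-96 * -8108 = 778368
b) 778368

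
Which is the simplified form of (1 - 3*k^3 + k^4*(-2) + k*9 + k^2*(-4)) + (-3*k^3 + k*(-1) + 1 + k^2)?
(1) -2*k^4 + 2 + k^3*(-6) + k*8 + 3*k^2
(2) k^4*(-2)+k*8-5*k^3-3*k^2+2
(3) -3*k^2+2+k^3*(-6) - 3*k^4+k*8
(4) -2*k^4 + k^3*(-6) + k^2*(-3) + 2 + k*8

Adding the polynomials and combining like terms:
(1 - 3*k^3 + k^4*(-2) + k*9 + k^2*(-4)) + (-3*k^3 + k*(-1) + 1 + k^2)
= -2*k^4 + k^3*(-6) + k^2*(-3) + 2 + k*8
4) -2*k^4 + k^3*(-6) + k^2*(-3) + 2 + k*8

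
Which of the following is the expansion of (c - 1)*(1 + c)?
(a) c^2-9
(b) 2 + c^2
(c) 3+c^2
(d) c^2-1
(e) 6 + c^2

Expanding (c - 1)*(1 + c):
= c^2-1
d) c^2-1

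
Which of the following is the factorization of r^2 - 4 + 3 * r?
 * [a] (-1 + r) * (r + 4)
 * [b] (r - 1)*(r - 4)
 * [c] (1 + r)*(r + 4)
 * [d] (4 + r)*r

We need to factor r^2 - 4 + 3 * r.
The factored form is (-1 + r) * (r + 4).
a) (-1 + r) * (r + 4)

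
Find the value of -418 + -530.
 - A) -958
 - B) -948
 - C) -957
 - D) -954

-418 + -530 = -948
B) -948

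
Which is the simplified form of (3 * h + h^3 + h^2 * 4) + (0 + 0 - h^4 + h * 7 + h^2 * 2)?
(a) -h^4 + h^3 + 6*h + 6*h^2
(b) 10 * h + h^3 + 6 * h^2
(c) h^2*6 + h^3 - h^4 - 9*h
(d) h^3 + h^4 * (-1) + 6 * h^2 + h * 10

Adding the polynomials and combining like terms:
(3*h + h^3 + h^2*4) + (0 + 0 - h^4 + h*7 + h^2*2)
= h^3 + h^4 * (-1) + 6 * h^2 + h * 10
d) h^3 + h^4 * (-1) + 6 * h^2 + h * 10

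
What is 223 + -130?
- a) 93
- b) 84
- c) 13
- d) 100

223 + -130 = 93
a) 93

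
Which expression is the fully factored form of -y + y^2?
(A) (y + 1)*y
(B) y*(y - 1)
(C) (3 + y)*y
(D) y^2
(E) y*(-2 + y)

We need to factor -y + y^2.
The factored form is y*(y - 1).
B) y*(y - 1)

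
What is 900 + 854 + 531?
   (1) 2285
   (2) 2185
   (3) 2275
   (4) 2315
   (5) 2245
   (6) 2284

First: 900 + 854 = 1754
Then: 1754 + 531 = 2285
1) 2285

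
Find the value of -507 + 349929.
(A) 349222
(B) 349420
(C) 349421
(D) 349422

-507 + 349929 = 349422
D) 349422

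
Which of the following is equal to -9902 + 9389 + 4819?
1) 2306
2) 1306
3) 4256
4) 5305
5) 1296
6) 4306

First: -9902 + 9389 = -513
Then: -513 + 4819 = 4306
6) 4306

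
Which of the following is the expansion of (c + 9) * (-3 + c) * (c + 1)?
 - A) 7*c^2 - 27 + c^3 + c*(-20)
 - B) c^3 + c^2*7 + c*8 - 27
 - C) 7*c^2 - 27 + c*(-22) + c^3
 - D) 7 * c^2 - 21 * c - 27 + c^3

Expanding (c + 9) * (-3 + c) * (c + 1):
= 7 * c^2 - 21 * c - 27 + c^3
D) 7 * c^2 - 21 * c - 27 + c^3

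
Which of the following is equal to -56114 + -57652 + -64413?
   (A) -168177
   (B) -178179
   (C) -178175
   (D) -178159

First: -56114 + -57652 = -113766
Then: -113766 + -64413 = -178179
B) -178179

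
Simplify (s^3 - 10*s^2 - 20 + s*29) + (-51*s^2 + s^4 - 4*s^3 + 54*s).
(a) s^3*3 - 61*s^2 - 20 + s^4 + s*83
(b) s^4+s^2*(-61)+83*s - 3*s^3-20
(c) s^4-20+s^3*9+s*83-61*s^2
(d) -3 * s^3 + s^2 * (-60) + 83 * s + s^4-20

Adding the polynomials and combining like terms:
(s^3 - 10*s^2 - 20 + s*29) + (-51*s^2 + s^4 - 4*s^3 + 54*s)
= s^4+s^2*(-61)+83*s - 3*s^3-20
b) s^4+s^2*(-61)+83*s - 3*s^3-20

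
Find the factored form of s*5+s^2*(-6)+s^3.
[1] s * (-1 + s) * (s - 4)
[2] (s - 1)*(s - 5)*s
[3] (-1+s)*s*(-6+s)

We need to factor s*5+s^2*(-6)+s^3.
The factored form is (s - 1)*(s - 5)*s.
2) (s - 1)*(s - 5)*s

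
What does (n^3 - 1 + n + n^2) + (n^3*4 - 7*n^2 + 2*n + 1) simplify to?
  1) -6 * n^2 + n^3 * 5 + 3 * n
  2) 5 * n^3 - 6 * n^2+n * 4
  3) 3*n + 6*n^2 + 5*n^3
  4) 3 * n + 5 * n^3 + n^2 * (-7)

Adding the polynomials and combining like terms:
(n^3 - 1 + n + n^2) + (n^3*4 - 7*n^2 + 2*n + 1)
= -6 * n^2 + n^3 * 5 + 3 * n
1) -6 * n^2 + n^3 * 5 + 3 * n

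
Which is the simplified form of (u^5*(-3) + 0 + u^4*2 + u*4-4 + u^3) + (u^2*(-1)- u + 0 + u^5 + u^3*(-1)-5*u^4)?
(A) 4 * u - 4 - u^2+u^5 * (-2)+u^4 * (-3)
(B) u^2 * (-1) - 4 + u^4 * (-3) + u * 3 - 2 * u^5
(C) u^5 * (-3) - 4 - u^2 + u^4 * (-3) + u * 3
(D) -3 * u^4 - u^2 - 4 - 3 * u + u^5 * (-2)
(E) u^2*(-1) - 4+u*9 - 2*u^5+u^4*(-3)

Adding the polynomials and combining like terms:
(u^5*(-3) + 0 + u^4*2 + u*4 - 4 + u^3) + (u^2*(-1) - u + 0 + u^5 + u^3*(-1) - 5*u^4)
= u^2 * (-1) - 4 + u^4 * (-3) + u * 3 - 2 * u^5
B) u^2 * (-1) - 4 + u^4 * (-3) + u * 3 - 2 * u^5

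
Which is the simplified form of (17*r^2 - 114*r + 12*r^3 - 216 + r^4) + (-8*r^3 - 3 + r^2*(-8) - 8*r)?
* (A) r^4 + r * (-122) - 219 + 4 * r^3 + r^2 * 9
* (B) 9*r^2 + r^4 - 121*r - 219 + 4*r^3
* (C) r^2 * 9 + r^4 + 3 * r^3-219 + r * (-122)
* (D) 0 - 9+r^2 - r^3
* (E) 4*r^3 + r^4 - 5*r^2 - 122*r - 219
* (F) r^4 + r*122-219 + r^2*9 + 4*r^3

Adding the polynomials and combining like terms:
(17*r^2 - 114*r + 12*r^3 - 216 + r^4) + (-8*r^3 - 3 + r^2*(-8) - 8*r)
= r^4 + r * (-122) - 219 + 4 * r^3 + r^2 * 9
A) r^4 + r * (-122) - 219 + 4 * r^3 + r^2 * 9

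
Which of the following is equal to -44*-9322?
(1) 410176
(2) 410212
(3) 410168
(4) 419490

-44 * -9322 = 410168
3) 410168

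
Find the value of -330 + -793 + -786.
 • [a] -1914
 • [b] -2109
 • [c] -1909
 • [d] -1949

First: -330 + -793 = -1123
Then: -1123 + -786 = -1909
c) -1909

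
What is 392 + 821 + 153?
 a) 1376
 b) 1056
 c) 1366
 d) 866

First: 392 + 821 = 1213
Then: 1213 + 153 = 1366
c) 1366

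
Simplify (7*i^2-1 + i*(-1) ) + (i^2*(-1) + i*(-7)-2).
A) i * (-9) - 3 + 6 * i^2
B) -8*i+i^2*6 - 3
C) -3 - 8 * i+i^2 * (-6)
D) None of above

Adding the polynomials and combining like terms:
(7*i^2 - 1 + i*(-1)) + (i^2*(-1) + i*(-7) - 2)
= -8*i+i^2*6 - 3
B) -8*i+i^2*6 - 3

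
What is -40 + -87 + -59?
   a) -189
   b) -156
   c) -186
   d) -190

First: -40 + -87 = -127
Then: -127 + -59 = -186
c) -186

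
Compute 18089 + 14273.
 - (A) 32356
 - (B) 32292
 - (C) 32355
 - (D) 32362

18089 + 14273 = 32362
D) 32362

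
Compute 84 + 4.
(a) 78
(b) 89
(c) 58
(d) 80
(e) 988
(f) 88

84 + 4 = 88
f) 88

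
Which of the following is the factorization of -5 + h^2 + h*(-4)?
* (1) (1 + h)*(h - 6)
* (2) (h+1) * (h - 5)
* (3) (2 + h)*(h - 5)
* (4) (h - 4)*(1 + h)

We need to factor -5 + h^2 + h*(-4).
The factored form is (h+1) * (h - 5).
2) (h+1) * (h - 5)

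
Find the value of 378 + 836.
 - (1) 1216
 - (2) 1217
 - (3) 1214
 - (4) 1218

378 + 836 = 1214
3) 1214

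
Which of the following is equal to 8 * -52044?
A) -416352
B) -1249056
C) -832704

8 * -52044 = -416352
A) -416352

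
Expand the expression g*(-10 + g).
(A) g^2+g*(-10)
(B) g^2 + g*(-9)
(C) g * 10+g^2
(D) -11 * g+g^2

Expanding g*(-10 + g):
= g^2+g*(-10)
A) g^2+g*(-10)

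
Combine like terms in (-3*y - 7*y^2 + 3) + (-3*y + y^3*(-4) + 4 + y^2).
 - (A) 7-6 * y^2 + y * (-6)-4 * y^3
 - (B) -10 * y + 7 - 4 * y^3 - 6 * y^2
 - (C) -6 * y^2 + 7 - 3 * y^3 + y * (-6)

Adding the polynomials and combining like terms:
(-3*y - 7*y^2 + 3) + (-3*y + y^3*(-4) + 4 + y^2)
= 7-6 * y^2 + y * (-6)-4 * y^3
A) 7-6 * y^2 + y * (-6)-4 * y^3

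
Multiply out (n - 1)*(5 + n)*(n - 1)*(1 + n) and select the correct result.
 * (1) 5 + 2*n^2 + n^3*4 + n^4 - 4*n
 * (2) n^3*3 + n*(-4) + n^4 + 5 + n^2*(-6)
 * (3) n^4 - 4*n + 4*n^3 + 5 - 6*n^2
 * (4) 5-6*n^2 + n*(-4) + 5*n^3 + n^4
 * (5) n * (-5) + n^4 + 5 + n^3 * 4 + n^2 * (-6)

Expanding (n - 1)*(5 + n)*(n - 1)*(1 + n):
= n^4 - 4*n + 4*n^3 + 5 - 6*n^2
3) n^4 - 4*n + 4*n^3 + 5 - 6*n^2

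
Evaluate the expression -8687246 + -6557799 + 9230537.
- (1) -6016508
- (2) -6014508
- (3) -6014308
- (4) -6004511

First: -8687246 + -6557799 = -15245045
Then: -15245045 + 9230537 = -6014508
2) -6014508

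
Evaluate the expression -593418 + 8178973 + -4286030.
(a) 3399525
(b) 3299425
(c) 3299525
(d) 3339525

First: -593418 + 8178973 = 7585555
Then: 7585555 + -4286030 = 3299525
c) 3299525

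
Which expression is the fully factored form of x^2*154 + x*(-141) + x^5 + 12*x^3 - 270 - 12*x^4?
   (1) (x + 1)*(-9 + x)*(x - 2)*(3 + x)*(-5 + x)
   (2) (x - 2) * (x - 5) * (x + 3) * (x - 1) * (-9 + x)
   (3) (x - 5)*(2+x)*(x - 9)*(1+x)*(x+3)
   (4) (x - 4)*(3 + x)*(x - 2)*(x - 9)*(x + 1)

We need to factor x^2*154 + x*(-141) + x^5 + 12*x^3 - 270 - 12*x^4.
The factored form is (x + 1)*(-9 + x)*(x - 2)*(3 + x)*(-5 + x).
1) (x + 1)*(-9 + x)*(x - 2)*(3 + x)*(-5 + x)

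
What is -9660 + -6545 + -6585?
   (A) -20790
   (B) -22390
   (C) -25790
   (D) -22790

First: -9660 + -6545 = -16205
Then: -16205 + -6585 = -22790
D) -22790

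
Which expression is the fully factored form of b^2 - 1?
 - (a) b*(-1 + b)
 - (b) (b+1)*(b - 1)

We need to factor b^2 - 1.
The factored form is (b+1)*(b - 1).
b) (b+1)*(b - 1)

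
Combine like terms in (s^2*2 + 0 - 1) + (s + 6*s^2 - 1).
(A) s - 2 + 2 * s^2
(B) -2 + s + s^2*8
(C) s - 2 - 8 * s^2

Adding the polynomials and combining like terms:
(s^2*2 + 0 - 1) + (s + 6*s^2 - 1)
= -2 + s + s^2*8
B) -2 + s + s^2*8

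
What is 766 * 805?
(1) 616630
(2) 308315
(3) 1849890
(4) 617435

766 * 805 = 616630
1) 616630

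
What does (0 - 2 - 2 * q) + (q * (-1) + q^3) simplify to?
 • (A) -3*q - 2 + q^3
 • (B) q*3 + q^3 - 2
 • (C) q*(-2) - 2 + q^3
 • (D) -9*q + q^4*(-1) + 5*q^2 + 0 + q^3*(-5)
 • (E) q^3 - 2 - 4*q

Adding the polynomials and combining like terms:
(0 - 2 - 2*q) + (q*(-1) + q^3)
= -3*q - 2 + q^3
A) -3*q - 2 + q^3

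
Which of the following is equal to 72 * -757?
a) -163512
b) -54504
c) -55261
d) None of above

72 * -757 = -54504
b) -54504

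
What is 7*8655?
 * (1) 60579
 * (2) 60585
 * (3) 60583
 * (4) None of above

7 * 8655 = 60585
2) 60585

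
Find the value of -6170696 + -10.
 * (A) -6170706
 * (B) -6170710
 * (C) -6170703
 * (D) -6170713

-6170696 + -10 = -6170706
A) -6170706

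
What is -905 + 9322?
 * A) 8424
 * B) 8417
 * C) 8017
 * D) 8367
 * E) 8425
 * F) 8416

-905 + 9322 = 8417
B) 8417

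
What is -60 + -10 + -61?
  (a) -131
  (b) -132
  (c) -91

First: -60 + -10 = -70
Then: -70 + -61 = -131
a) -131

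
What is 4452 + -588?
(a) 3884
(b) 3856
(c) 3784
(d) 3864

4452 + -588 = 3864
d) 3864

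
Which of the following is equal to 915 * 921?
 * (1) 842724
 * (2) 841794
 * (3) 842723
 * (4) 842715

915 * 921 = 842715
4) 842715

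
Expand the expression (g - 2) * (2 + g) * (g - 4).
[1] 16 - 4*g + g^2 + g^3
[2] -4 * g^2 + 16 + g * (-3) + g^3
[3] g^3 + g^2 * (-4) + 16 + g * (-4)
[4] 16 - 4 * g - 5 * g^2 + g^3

Expanding (g - 2) * (2 + g) * (g - 4):
= g^3 + g^2 * (-4) + 16 + g * (-4)
3) g^3 + g^2 * (-4) + 16 + g * (-4)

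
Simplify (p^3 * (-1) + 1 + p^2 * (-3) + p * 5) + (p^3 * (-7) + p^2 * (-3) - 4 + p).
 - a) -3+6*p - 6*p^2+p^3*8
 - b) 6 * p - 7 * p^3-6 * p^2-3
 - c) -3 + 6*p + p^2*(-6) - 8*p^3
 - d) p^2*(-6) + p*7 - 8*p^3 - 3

Adding the polynomials and combining like terms:
(p^3*(-1) + 1 + p^2*(-3) + p*5) + (p^3*(-7) + p^2*(-3) - 4 + p)
= -3 + 6*p + p^2*(-6) - 8*p^3
c) -3 + 6*p + p^2*(-6) - 8*p^3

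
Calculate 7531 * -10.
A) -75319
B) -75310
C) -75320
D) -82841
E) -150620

7531 * -10 = -75310
B) -75310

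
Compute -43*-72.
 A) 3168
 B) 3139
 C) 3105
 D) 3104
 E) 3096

-43 * -72 = 3096
E) 3096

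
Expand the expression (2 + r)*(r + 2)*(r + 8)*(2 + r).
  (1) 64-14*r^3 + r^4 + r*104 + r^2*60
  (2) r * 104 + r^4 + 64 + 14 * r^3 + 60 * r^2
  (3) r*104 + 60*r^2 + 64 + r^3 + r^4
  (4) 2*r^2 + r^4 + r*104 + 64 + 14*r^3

Expanding (2 + r)*(r + 2)*(r + 8)*(2 + r):
= r * 104 + r^4 + 64 + 14 * r^3 + 60 * r^2
2) r * 104 + r^4 + 64 + 14 * r^3 + 60 * r^2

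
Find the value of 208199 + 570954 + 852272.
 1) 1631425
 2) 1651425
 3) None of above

First: 208199 + 570954 = 779153
Then: 779153 + 852272 = 1631425
1) 1631425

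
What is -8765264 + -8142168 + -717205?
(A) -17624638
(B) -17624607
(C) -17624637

First: -8765264 + -8142168 = -16907432
Then: -16907432 + -717205 = -17624637
C) -17624637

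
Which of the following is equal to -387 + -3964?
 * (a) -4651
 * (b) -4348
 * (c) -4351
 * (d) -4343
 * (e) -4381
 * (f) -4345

-387 + -3964 = -4351
c) -4351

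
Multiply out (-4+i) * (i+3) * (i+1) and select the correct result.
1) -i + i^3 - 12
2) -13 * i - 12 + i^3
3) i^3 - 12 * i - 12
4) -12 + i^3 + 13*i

Expanding (-4+i) * (i+3) * (i+1):
= -13 * i - 12 + i^3
2) -13 * i - 12 + i^3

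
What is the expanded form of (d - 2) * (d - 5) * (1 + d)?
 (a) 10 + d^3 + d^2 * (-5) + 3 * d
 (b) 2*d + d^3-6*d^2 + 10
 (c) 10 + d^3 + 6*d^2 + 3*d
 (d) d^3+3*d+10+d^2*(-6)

Expanding (d - 2) * (d - 5) * (1 + d):
= d^3+3*d+10+d^2*(-6)
d) d^3+3*d+10+d^2*(-6)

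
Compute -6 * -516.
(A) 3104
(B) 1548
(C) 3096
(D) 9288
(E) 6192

-6 * -516 = 3096
C) 3096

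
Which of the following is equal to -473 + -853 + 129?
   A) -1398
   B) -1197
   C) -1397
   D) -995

First: -473 + -853 = -1326
Then: -1326 + 129 = -1197
B) -1197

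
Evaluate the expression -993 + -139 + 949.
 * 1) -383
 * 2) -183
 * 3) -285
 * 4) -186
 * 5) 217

First: -993 + -139 = -1132
Then: -1132 + 949 = -183
2) -183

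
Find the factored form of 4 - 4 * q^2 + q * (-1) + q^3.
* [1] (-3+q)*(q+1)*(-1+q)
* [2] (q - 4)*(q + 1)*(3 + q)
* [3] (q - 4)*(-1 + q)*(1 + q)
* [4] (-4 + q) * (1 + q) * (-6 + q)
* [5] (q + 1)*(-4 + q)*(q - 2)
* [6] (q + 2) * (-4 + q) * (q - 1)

We need to factor 4 - 4 * q^2 + q * (-1) + q^3.
The factored form is (q - 4)*(-1 + q)*(1 + q).
3) (q - 4)*(-1 + q)*(1 + q)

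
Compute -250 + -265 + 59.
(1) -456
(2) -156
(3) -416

First: -250 + -265 = -515
Then: -515 + 59 = -456
1) -456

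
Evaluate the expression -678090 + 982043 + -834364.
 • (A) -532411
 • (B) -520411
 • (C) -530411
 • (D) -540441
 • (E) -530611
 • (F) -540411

First: -678090 + 982043 = 303953
Then: 303953 + -834364 = -530411
C) -530411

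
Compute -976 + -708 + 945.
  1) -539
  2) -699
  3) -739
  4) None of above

First: -976 + -708 = -1684
Then: -1684 + 945 = -739
3) -739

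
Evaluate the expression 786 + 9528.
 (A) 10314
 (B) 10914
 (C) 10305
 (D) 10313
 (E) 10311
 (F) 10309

786 + 9528 = 10314
A) 10314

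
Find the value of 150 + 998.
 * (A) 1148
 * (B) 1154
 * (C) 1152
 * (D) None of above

150 + 998 = 1148
A) 1148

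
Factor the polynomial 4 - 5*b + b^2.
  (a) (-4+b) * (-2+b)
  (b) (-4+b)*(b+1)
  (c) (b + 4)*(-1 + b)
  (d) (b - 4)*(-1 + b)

We need to factor 4 - 5*b + b^2.
The factored form is (b - 4)*(-1 + b).
d) (b - 4)*(-1 + b)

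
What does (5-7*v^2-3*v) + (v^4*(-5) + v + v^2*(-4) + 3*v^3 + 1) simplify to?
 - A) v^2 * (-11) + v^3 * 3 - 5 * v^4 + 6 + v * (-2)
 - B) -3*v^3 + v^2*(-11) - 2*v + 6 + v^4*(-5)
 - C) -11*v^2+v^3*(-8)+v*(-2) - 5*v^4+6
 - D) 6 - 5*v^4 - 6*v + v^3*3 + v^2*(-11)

Adding the polynomials and combining like terms:
(5 - 7*v^2 - 3*v) + (v^4*(-5) + v + v^2*(-4) + 3*v^3 + 1)
= v^2 * (-11) + v^3 * 3 - 5 * v^4 + 6 + v * (-2)
A) v^2 * (-11) + v^3 * 3 - 5 * v^4 + 6 + v * (-2)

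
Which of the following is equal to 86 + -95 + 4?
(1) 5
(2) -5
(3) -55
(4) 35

First: 86 + -95 = -9
Then: -9 + 4 = -5
2) -5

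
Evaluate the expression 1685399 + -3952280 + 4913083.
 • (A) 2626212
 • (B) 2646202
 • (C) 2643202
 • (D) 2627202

First: 1685399 + -3952280 = -2266881
Then: -2266881 + 4913083 = 2646202
B) 2646202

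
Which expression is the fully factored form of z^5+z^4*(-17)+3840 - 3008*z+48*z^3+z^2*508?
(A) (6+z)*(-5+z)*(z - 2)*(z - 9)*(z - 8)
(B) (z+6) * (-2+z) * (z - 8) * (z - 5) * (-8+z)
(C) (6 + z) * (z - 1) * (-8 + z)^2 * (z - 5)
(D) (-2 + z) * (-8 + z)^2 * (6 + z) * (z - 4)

We need to factor z^5+z^4*(-17)+3840 - 3008*z+48*z^3+z^2*508.
The factored form is (z+6) * (-2+z) * (z - 8) * (z - 5) * (-8+z).
B) (z+6) * (-2+z) * (z - 8) * (z - 5) * (-8+z)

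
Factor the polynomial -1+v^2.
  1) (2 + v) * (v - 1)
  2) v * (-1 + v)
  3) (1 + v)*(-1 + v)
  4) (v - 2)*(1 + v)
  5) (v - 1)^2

We need to factor -1+v^2.
The factored form is (1 + v)*(-1 + v).
3) (1 + v)*(-1 + v)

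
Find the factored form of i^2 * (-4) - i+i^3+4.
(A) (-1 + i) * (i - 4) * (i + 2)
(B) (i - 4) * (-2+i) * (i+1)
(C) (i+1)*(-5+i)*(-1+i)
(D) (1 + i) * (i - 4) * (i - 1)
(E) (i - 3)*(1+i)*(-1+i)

We need to factor i^2 * (-4) - i+i^3+4.
The factored form is (1 + i) * (i - 4) * (i - 1).
D) (1 + i) * (i - 4) * (i - 1)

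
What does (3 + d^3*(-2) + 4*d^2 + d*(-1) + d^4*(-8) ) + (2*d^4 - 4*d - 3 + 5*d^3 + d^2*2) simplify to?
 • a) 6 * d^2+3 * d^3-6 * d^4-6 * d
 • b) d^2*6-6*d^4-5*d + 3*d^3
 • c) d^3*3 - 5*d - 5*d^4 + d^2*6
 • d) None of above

Adding the polynomials and combining like terms:
(3 + d^3*(-2) + 4*d^2 + d*(-1) + d^4*(-8)) + (2*d^4 - 4*d - 3 + 5*d^3 + d^2*2)
= d^2*6-6*d^4-5*d + 3*d^3
b) d^2*6-6*d^4-5*d + 3*d^3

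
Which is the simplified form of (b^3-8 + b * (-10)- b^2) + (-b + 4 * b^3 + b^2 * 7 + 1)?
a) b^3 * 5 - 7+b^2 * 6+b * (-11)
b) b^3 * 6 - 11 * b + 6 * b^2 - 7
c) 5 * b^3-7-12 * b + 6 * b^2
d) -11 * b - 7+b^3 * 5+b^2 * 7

Adding the polynomials and combining like terms:
(b^3 - 8 + b*(-10) - b^2) + (-b + 4*b^3 + b^2*7 + 1)
= b^3 * 5 - 7+b^2 * 6+b * (-11)
a) b^3 * 5 - 7+b^2 * 6+b * (-11)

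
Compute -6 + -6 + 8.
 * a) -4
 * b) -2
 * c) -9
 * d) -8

First: -6 + -6 = -12
Then: -12 + 8 = -4
a) -4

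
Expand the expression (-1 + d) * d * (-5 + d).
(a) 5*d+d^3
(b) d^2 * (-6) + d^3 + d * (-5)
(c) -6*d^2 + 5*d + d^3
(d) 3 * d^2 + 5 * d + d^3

Expanding (-1 + d) * d * (-5 + d):
= -6*d^2 + 5*d + d^3
c) -6*d^2 + 5*d + d^3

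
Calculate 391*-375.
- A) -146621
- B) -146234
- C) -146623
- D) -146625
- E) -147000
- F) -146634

391 * -375 = -146625
D) -146625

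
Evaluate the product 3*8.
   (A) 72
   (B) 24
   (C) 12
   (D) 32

3 * 8 = 24
B) 24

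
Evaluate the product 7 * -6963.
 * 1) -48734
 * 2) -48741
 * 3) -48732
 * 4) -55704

7 * -6963 = -48741
2) -48741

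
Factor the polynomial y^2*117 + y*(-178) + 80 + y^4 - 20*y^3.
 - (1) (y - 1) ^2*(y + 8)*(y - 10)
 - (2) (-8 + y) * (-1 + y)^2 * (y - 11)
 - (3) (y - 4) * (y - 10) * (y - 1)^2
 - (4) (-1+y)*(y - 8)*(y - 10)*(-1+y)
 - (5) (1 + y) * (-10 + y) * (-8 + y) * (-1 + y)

We need to factor y^2*117 + y*(-178) + 80 + y^4 - 20*y^3.
The factored form is (-1+y)*(y - 8)*(y - 10)*(-1+y).
4) (-1+y)*(y - 8)*(y - 10)*(-1+y)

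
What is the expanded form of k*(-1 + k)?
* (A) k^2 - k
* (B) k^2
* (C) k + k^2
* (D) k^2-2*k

Expanding k*(-1 + k):
= k^2 - k
A) k^2 - k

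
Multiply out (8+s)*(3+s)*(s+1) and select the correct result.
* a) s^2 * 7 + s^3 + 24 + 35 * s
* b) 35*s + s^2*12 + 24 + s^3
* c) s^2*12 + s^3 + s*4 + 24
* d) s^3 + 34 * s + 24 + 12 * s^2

Expanding (8+s)*(3+s)*(s+1):
= 35*s + s^2*12 + 24 + s^3
b) 35*s + s^2*12 + 24 + s^3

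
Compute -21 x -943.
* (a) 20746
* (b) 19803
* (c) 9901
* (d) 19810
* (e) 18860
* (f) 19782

-21 * -943 = 19803
b) 19803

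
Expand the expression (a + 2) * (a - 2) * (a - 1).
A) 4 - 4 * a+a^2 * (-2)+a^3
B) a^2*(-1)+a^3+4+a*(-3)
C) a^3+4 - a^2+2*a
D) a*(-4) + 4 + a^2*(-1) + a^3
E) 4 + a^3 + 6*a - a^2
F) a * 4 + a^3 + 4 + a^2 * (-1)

Expanding (a + 2) * (a - 2) * (a - 1):
= a*(-4) + 4 + a^2*(-1) + a^3
D) a*(-4) + 4 + a^2*(-1) + a^3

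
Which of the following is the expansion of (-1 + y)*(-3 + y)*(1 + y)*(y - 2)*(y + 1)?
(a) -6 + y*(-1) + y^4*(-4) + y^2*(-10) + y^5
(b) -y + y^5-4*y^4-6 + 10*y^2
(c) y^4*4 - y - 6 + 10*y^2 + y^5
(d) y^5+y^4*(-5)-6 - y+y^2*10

Expanding (-1 + y)*(-3 + y)*(1 + y)*(y - 2)*(y + 1):
= -y + y^5-4*y^4-6 + 10*y^2
b) -y + y^5-4*y^4-6 + 10*y^2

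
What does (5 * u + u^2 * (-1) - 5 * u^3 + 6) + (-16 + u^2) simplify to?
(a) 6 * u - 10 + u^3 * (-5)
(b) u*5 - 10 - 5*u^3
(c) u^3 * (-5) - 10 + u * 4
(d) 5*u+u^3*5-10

Adding the polynomials and combining like terms:
(5*u + u^2*(-1) - 5*u^3 + 6) + (-16 + u^2)
= u*5 - 10 - 5*u^3
b) u*5 - 10 - 5*u^3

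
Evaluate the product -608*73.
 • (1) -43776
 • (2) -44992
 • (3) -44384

-608 * 73 = -44384
3) -44384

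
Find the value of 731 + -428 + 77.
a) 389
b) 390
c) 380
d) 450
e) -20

First: 731 + -428 = 303
Then: 303 + 77 = 380
c) 380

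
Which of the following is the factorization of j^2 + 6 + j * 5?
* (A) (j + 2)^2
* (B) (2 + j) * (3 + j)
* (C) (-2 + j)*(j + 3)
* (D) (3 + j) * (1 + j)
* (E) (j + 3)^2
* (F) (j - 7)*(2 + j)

We need to factor j^2 + 6 + j * 5.
The factored form is (2 + j) * (3 + j).
B) (2 + j) * (3 + j)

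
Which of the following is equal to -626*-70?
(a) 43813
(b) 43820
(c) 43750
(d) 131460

-626 * -70 = 43820
b) 43820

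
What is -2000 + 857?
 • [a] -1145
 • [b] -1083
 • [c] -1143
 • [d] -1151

-2000 + 857 = -1143
c) -1143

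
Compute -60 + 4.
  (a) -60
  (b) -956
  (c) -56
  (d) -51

-60 + 4 = -56
c) -56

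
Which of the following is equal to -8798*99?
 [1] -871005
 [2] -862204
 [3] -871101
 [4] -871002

-8798 * 99 = -871002
4) -871002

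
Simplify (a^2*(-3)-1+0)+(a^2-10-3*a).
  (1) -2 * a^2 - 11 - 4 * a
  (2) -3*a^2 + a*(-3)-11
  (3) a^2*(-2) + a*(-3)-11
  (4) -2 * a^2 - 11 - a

Adding the polynomials and combining like terms:
(a^2*(-3) - 1 + 0) + (a^2 - 10 - 3*a)
= a^2*(-2) + a*(-3)-11
3) a^2*(-2) + a*(-3)-11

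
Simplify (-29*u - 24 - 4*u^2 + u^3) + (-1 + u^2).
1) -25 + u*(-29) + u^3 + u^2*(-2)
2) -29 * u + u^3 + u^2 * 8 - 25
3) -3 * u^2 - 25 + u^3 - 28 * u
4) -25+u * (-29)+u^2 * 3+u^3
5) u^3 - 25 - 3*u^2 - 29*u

Adding the polynomials and combining like terms:
(-29*u - 24 - 4*u^2 + u^3) + (-1 + u^2)
= u^3 - 25 - 3*u^2 - 29*u
5) u^3 - 25 - 3*u^2 - 29*u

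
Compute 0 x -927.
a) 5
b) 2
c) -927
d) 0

0 * -927 = 0
d) 0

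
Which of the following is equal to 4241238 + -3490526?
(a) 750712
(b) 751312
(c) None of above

4241238 + -3490526 = 750712
a) 750712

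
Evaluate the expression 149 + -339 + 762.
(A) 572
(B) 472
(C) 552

First: 149 + -339 = -190
Then: -190 + 762 = 572
A) 572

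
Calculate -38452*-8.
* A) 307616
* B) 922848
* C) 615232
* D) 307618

-38452 * -8 = 307616
A) 307616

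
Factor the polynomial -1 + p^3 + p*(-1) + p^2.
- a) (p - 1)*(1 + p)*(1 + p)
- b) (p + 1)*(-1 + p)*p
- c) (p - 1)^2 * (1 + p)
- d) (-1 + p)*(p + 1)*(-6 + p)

We need to factor -1 + p^3 + p*(-1) + p^2.
The factored form is (p - 1)*(1 + p)*(1 + p).
a) (p - 1)*(1 + p)*(1 + p)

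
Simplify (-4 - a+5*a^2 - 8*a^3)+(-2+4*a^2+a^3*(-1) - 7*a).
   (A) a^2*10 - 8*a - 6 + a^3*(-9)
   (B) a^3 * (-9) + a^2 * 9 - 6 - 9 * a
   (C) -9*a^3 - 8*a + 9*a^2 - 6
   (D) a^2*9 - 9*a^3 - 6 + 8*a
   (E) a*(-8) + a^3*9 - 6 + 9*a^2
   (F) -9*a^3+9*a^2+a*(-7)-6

Adding the polynomials and combining like terms:
(-4 - a + 5*a^2 - 8*a^3) + (-2 + 4*a^2 + a^3*(-1) - 7*a)
= -9*a^3 - 8*a + 9*a^2 - 6
C) -9*a^3 - 8*a + 9*a^2 - 6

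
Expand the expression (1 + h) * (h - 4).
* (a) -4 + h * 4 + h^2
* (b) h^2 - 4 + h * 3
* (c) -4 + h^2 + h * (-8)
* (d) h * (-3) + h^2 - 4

Expanding (1 + h) * (h - 4):
= h * (-3) + h^2 - 4
d) h * (-3) + h^2 - 4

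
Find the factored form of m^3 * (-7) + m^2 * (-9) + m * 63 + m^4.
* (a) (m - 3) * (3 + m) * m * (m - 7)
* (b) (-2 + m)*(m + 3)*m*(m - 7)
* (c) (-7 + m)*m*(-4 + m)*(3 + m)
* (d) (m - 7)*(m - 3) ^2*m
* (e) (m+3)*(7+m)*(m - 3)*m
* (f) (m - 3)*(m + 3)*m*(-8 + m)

We need to factor m^3 * (-7) + m^2 * (-9) + m * 63 + m^4.
The factored form is (m - 3) * (3 + m) * m * (m - 7).
a) (m - 3) * (3 + m) * m * (m - 7)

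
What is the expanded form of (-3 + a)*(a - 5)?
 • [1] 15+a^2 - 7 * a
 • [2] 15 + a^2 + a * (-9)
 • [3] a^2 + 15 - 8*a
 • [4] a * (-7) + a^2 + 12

Expanding (-3 + a)*(a - 5):
= a^2 + 15 - 8*a
3) a^2 + 15 - 8*a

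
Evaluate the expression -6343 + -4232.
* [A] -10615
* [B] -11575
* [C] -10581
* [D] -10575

-6343 + -4232 = -10575
D) -10575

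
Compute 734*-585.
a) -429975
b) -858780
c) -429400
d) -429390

734 * -585 = -429390
d) -429390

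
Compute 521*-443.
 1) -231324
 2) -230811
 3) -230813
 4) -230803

521 * -443 = -230803
4) -230803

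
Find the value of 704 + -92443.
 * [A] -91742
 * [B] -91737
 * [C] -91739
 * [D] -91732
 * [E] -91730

704 + -92443 = -91739
C) -91739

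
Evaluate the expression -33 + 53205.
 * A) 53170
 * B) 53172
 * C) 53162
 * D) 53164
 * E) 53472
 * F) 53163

-33 + 53205 = 53172
B) 53172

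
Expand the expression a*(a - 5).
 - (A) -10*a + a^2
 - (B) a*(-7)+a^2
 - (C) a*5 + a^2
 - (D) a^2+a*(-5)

Expanding a*(a - 5):
= a^2+a*(-5)
D) a^2+a*(-5)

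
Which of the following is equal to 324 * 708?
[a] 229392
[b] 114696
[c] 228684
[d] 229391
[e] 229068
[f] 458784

324 * 708 = 229392
a) 229392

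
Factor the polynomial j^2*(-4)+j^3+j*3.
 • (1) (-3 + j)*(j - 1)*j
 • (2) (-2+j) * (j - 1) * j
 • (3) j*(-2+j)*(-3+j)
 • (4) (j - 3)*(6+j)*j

We need to factor j^2*(-4)+j^3+j*3.
The factored form is (-3 + j)*(j - 1)*j.
1) (-3 + j)*(j - 1)*j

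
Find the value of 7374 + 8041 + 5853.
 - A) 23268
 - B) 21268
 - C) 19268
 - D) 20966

First: 7374 + 8041 = 15415
Then: 15415 + 5853 = 21268
B) 21268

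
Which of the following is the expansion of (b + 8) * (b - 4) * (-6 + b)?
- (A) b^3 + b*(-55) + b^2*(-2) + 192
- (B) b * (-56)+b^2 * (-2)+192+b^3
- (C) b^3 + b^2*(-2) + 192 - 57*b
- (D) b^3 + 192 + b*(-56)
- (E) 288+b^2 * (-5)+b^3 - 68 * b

Expanding (b + 8) * (b - 4) * (-6 + b):
= b * (-56)+b^2 * (-2)+192+b^3
B) b * (-56)+b^2 * (-2)+192+b^3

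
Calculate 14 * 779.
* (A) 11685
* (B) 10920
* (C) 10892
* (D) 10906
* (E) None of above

14 * 779 = 10906
D) 10906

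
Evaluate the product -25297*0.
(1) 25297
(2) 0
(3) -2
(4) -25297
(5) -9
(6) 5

-25297 * 0 = 0
2) 0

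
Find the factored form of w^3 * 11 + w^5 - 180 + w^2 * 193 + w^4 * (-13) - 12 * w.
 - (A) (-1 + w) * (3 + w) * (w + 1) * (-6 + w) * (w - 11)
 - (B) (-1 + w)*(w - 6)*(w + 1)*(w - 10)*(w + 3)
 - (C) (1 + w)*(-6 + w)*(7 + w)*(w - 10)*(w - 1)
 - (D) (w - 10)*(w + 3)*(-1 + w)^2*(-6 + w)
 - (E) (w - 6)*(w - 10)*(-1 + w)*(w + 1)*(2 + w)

We need to factor w^3 * 11 + w^5 - 180 + w^2 * 193 + w^4 * (-13) - 12 * w.
The factored form is (-1 + w)*(w - 6)*(w + 1)*(w - 10)*(w + 3).
B) (-1 + w)*(w - 6)*(w + 1)*(w - 10)*(w + 3)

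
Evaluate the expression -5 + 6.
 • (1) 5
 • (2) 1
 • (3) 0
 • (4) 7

-5 + 6 = 1
2) 1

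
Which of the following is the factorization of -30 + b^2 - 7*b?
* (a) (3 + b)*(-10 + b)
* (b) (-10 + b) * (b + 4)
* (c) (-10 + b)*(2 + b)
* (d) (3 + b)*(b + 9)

We need to factor -30 + b^2 - 7*b.
The factored form is (3 + b)*(-10 + b).
a) (3 + b)*(-10 + b)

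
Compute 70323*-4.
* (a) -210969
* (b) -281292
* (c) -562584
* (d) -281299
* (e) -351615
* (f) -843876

70323 * -4 = -281292
b) -281292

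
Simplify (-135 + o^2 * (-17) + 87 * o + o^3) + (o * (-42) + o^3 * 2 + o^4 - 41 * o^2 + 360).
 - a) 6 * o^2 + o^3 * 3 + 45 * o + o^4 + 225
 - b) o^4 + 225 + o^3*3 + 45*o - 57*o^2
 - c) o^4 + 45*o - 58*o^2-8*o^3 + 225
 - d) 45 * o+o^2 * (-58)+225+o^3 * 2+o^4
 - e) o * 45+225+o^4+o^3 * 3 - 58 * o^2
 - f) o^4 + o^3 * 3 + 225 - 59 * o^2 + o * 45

Adding the polynomials and combining like terms:
(-135 + o^2*(-17) + 87*o + o^3) + (o*(-42) + o^3*2 + o^4 - 41*o^2 + 360)
= o * 45+225+o^4+o^3 * 3 - 58 * o^2
e) o * 45+225+o^4+o^3 * 3 - 58 * o^2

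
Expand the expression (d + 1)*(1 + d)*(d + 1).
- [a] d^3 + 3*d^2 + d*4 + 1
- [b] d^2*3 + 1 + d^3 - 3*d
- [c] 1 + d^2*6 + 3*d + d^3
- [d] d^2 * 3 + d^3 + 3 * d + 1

Expanding (d + 1)*(1 + d)*(d + 1):
= d^2 * 3 + d^3 + 3 * d + 1
d) d^2 * 3 + d^3 + 3 * d + 1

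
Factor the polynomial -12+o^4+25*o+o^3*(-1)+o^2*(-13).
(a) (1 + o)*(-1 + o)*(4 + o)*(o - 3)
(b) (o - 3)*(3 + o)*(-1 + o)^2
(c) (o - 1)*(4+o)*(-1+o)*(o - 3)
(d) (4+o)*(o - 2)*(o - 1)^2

We need to factor -12+o^4+25*o+o^3*(-1)+o^2*(-13).
The factored form is (o - 1)*(4+o)*(-1+o)*(o - 3).
c) (o - 1)*(4+o)*(-1+o)*(o - 3)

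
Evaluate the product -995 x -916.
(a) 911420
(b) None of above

-995 * -916 = 911420
a) 911420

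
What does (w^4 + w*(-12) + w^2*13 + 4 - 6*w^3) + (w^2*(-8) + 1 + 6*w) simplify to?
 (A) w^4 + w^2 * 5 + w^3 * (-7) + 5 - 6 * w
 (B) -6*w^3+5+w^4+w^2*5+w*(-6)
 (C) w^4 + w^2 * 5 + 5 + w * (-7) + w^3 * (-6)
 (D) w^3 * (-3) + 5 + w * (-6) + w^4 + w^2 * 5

Adding the polynomials and combining like terms:
(w^4 + w*(-12) + w^2*13 + 4 - 6*w^3) + (w^2*(-8) + 1 + 6*w)
= -6*w^3+5+w^4+w^2*5+w*(-6)
B) -6*w^3+5+w^4+w^2*5+w*(-6)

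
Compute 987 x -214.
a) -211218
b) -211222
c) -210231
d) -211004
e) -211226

987 * -214 = -211218
a) -211218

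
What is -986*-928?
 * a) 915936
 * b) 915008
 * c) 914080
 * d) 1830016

-986 * -928 = 915008
b) 915008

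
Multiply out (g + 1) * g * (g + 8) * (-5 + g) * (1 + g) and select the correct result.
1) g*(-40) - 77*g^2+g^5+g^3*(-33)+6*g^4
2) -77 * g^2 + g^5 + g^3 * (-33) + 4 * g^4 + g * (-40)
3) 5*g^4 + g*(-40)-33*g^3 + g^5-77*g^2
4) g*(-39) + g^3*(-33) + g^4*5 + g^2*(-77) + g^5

Expanding (g + 1) * g * (g + 8) * (-5 + g) * (1 + g):
= 5*g^4 + g*(-40)-33*g^3 + g^5-77*g^2
3) 5*g^4 + g*(-40)-33*g^3 + g^5-77*g^2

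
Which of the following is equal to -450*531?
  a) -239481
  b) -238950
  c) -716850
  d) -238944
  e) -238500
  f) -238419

-450 * 531 = -238950
b) -238950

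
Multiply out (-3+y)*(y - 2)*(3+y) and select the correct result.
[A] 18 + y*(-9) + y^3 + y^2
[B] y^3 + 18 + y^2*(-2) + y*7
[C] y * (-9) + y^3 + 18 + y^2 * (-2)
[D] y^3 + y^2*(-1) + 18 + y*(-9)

Expanding (-3+y)*(y - 2)*(3+y):
= y * (-9) + y^3 + 18 + y^2 * (-2)
C) y * (-9) + y^3 + 18 + y^2 * (-2)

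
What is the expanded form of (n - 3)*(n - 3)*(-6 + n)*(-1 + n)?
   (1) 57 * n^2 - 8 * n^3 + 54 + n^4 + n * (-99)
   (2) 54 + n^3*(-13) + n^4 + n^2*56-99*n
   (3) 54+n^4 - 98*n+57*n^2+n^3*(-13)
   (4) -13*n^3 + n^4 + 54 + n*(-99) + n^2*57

Expanding (n - 3)*(n - 3)*(-6 + n)*(-1 + n):
= -13*n^3 + n^4 + 54 + n*(-99) + n^2*57
4) -13*n^3 + n^4 + 54 + n*(-99) + n^2*57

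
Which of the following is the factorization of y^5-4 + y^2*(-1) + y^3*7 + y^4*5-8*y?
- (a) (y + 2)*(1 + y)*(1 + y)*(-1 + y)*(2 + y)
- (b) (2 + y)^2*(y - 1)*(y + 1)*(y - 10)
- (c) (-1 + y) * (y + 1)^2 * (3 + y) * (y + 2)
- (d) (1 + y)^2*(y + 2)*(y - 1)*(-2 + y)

We need to factor y^5-4 + y^2*(-1) + y^3*7 + y^4*5-8*y.
The factored form is (y + 2)*(1 + y)*(1 + y)*(-1 + y)*(2 + y).
a) (y + 2)*(1 + y)*(1 + y)*(-1 + y)*(2 + y)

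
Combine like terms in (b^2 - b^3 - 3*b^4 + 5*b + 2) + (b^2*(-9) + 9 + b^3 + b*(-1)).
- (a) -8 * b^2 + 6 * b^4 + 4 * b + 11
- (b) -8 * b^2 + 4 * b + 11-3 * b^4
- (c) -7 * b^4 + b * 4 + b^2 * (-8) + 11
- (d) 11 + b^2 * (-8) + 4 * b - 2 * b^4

Adding the polynomials and combining like terms:
(b^2 - b^3 - 3*b^4 + 5*b + 2) + (b^2*(-9) + 9 + b^3 + b*(-1))
= -8 * b^2 + 4 * b + 11-3 * b^4
b) -8 * b^2 + 4 * b + 11-3 * b^4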